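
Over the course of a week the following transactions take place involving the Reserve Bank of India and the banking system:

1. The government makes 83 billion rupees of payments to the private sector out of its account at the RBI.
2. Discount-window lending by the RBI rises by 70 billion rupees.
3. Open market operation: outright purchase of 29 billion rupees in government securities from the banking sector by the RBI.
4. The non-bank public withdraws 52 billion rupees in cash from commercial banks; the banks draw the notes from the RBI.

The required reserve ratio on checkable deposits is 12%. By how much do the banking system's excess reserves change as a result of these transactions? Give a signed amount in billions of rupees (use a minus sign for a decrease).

+126.28 billion

Government spending 83 billion rupees: reserves +83B, deposits +83B.
Discount-window loan 70 billion rupees: reserves +70B, deposits 0.
OMO purchase (from banks) 29 billion rupees: reserves +29B, deposits 0.
Currency withdrawal 52 billion rupees: reserves −52B, deposits −52B.
Totals: Δreserves = +130B, Δdeposits = +31B.
Δrequired reserves = 12% × +31B = +3.72B.
Δexcess reserves = Δreserves − Δrequired = +130B − (+3.72B) = +126.28 billion.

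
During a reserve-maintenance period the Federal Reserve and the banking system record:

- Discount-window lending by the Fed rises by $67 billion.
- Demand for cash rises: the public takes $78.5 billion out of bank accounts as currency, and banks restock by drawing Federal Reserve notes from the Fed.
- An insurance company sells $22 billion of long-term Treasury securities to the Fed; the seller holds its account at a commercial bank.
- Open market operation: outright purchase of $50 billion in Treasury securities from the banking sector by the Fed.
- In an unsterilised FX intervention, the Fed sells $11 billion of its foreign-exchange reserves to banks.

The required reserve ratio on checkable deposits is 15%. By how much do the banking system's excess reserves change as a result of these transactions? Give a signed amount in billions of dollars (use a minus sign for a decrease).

Discount-window loan $67 billion: reserves +$67B, deposits 0.
Currency withdrawal $78.5 billion: reserves −$78.5B, deposits −$78.5B.
Asset purchase (from non-banks) $22 billion: reserves +$22B, deposits +$22B.
OMO purchase (from banks) $50 billion: reserves +$50B, deposits 0.
FX sale $11 billion: reserves −$11B, deposits 0.
Totals: Δreserves = +$49.5B, Δdeposits = −$56.5B.
Δrequired reserves = 15% × −$56.5B = −$8.475B.
Δexcess reserves = Δreserves − Δrequired = +$49.5B − (−$8.475B) = +$57.975 billion.

+$57.975 billion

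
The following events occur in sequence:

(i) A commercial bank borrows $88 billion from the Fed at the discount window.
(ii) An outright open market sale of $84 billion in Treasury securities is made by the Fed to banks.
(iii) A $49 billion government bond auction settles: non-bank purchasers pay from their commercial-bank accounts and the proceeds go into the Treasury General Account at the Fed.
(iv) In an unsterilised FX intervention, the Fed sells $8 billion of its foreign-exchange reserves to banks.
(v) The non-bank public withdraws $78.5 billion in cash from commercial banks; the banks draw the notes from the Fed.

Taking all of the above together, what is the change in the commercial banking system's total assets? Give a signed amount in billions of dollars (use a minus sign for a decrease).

Fed balance sheet:
  Assets:      Securities −$84B, Loans to banks +$88B, Foreign assets −$8B
  Liabilities: Bank reserves −$131.5B, Currency in circulation +$78.5B, Government deposits +$49B
Commercial banking system:
  Assets:      Reserves at CB −$131.5B, Securities +$84B, Foreign assets +$8B
  Liabilities: Checkable deposits −$127.5B, Borrowings from CB +$88B
Change in total bank assets = -$39.5 billion.

-$39.5 billion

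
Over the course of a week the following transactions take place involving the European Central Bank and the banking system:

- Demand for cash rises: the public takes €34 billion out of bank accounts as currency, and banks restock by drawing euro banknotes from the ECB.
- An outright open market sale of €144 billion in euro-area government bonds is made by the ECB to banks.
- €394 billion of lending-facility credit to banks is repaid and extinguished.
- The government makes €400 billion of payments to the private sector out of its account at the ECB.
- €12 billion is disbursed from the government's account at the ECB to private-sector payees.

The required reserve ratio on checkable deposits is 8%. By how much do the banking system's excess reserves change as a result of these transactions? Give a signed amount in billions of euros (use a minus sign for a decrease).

-€190.24 billion

Currency withdrawal €34 billion: reserves −€34B, deposits −€34B.
OMO sale (to banks) €144 billion: reserves −€144B, deposits 0.
Discount-window repayment €394 billion: reserves −€394B, deposits 0.
Government spending €400 billion: reserves +€400B, deposits +€400B.
Government spending €12 billion: reserves +€12B, deposits +€12B.
Totals: Δreserves = −€160B, Δdeposits = +€378B.
Δrequired reserves = 8% × +€378B = +€30.24B.
Δexcess reserves = Δreserves − Δrequired = −€160B − (+€30.24B) = -€190.24 billion.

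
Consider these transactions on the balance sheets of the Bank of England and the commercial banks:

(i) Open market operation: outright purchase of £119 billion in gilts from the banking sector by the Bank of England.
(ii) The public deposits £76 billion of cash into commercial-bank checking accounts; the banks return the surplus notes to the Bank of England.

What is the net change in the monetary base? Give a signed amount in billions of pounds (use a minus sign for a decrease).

+£119 billion

Bank of England balance sheet:
  Assets:      Securities +£119B
  Liabilities: Bank reserves +£195B, Currency in circulation −£76B
Commercial banking system:
  Assets:      Reserves at CB +£195B, Securities −£119B
  Liabilities: Checkable deposits +£76B
Monetary base = currency + reserves: −£76B + (+£195B) = +£119 billion.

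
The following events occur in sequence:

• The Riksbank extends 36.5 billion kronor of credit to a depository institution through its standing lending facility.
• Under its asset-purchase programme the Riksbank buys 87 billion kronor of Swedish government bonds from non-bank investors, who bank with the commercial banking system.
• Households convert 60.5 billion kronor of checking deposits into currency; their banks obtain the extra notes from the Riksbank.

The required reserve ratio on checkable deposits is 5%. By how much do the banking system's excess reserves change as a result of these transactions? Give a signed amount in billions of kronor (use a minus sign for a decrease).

Discount-window loan 36.5 billion kronor: reserves +36.5B, deposits 0.
Asset purchase (from non-banks) 87 billion kronor: reserves +87B, deposits +87B.
Currency withdrawal 60.5 billion kronor: reserves −60.5B, deposits −60.5B.
Totals: Δreserves = +63B, Δdeposits = +26.5B.
Δrequired reserves = 5% × +26.5B = +1.325B.
Δexcess reserves = Δreserves − Δrequired = +63B − (+1.325B) = +61.675 billion.

+61.675 billion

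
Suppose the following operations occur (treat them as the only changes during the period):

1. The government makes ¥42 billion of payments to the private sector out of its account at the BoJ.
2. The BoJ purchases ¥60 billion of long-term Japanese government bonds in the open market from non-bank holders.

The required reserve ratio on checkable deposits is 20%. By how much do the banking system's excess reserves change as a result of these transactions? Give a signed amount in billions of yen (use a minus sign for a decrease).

+¥81.6 billion

Government spending ¥42 billion: reserves +¥42B, deposits +¥42B.
Asset purchase (from non-banks) ¥60 billion: reserves +¥60B, deposits +¥60B.
Totals: Δreserves = +¥102B, Δdeposits = +¥102B.
Δrequired reserves = 20% × +¥102B = +¥20.4B.
Δexcess reserves = Δreserves − Δrequired = +¥102B − (+¥20.4B) = +¥81.6 billion.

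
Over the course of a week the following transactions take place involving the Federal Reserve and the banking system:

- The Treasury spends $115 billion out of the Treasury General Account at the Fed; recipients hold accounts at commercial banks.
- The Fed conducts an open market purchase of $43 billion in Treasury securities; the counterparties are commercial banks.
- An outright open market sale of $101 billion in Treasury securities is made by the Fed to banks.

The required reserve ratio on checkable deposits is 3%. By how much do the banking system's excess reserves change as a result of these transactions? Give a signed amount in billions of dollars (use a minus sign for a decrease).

+$53.55 billion

Government spending $115 billion: reserves +$115B, deposits +$115B.
OMO purchase (from banks) $43 billion: reserves +$43B, deposits 0.
OMO sale (to banks) $101 billion: reserves −$101B, deposits 0.
Totals: Δreserves = +$57B, Δdeposits = +$115B.
Δrequired reserves = 3% × +$115B = +$3.45B.
Δexcess reserves = Δreserves − Δrequired = +$57B − (+$3.45B) = +$53.55 billion.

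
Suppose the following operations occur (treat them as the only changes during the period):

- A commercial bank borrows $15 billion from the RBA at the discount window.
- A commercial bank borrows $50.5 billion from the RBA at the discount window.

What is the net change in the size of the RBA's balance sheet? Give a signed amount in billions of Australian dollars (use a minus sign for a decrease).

Discount-window loan $15 billion: an RBA asset is acquired → +$15B.
Discount-window loan $50.5 billion: an RBA asset is acquired → +$50.5B.
Net: 15 + 50.5 = +$65.5 billion.

+$65.5 billion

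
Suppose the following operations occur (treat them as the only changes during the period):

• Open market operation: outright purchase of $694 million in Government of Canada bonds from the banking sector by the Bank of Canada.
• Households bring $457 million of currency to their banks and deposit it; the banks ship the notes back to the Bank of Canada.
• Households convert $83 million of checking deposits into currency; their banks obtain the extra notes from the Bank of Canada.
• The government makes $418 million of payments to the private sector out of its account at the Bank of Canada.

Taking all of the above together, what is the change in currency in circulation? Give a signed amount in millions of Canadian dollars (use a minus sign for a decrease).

OMO purchase (from banks) $694 million: no currency enters or leaves circulation → 0.
Currency deposit $457 million: notes return to the central bank → −$457M.
Currency withdrawal $83 million: notes leave the central bank → +$83M.
Government spending $418 million: no currency enters or leaves circulation → 0.
Net: 0 − 457 + 83 + 0 = -$374 million.

-$374 million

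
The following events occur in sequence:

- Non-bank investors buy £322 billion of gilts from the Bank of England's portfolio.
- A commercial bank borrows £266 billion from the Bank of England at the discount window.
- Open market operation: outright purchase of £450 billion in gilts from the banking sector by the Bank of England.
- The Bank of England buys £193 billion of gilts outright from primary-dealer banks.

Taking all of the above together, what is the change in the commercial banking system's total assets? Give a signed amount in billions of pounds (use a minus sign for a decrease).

-£56 billion

Asset sale (to non-banks) £322 billion: bank balance sheets shrink → −£322B.
Discount-window loan £266 billion: bank balance sheets expand → +£266B.
OMO purchase (from banks) £450 billion: just an asset swap on bank balance sheets → 0.
OMO purchase (from banks) £193 billion: just an asset swap on bank balance sheets → 0.
Net: −322 + 266 + 0 + 0 = -£56 billion.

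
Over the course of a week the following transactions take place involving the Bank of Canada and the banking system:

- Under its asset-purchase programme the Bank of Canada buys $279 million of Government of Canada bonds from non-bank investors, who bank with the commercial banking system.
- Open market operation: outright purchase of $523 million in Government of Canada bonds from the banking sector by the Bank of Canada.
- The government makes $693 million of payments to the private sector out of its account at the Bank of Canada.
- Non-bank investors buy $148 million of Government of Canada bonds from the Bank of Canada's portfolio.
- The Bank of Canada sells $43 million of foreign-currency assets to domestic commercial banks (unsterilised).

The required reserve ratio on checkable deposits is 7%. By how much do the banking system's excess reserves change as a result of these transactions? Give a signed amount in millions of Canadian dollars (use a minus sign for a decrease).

+$1246.32 million

Asset purchase (from non-banks) $279 million: reserves +$279M, deposits +$279M.
OMO purchase (from banks) $523 million: reserves +$523M, deposits 0.
Government spending $693 million: reserves +$693M, deposits +$693M.
Asset sale (to non-banks) $148 million: reserves −$148M, deposits −$148M.
FX sale $43 million: reserves −$43M, deposits 0.
Totals: Δreserves = +$1304M, Δdeposits = +$824M.
Δrequired reserves = 7% × +$824M = +$57.68M.
Δexcess reserves = Δreserves − Δrequired = +$1304M − (+$57.68M) = +$1246.32 million.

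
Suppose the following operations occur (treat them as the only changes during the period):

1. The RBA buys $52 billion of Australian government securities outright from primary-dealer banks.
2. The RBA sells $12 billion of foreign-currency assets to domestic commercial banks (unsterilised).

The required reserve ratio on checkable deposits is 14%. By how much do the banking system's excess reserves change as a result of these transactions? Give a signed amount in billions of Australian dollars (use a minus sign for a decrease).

+$40 billion

OMO purchase (from banks) $52 billion: reserves +$52B, deposits 0.
FX sale $12 billion: reserves −$12B, deposits 0.
Totals: Δreserves = +$40B, Δdeposits = 0.
Δrequired reserves = 14% × 0 = 0.
Δexcess reserves = Δreserves − Δrequired = +$40B − (0) = +$40 billion.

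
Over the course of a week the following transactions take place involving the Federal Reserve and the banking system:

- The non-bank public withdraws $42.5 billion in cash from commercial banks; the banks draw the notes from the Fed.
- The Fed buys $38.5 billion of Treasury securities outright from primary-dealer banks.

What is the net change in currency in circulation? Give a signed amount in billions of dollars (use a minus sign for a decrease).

Fed balance sheet:
  Assets:      Securities +$38.5B
  Liabilities: Bank reserves −$4B, Currency in circulation +$42.5B
Commercial banking system:
  Assets:      Reserves at CB −$4B, Securities −$38.5B
  Liabilities: Checkable deposits −$42.5B
So the change in currency in circulation is +$42.5 billion.

+$42.5 billion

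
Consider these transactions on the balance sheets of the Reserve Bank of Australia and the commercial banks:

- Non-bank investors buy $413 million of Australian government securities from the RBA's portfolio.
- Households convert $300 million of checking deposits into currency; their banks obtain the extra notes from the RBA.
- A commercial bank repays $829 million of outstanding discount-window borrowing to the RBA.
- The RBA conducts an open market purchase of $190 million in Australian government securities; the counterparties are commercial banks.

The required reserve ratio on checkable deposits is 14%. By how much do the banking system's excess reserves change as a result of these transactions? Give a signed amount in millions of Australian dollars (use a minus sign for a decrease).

-$1252.18 million

Asset sale (to non-banks) $413 million: reserves −$413M, deposits −$413M.
Currency withdrawal $300 million: reserves −$300M, deposits −$300M.
Discount-window repayment $829 million: reserves −$829M, deposits 0.
OMO purchase (from banks) $190 million: reserves +$190M, deposits 0.
Totals: Δreserves = −$1352M, Δdeposits = −$713M.
Δrequired reserves = 14% × −$713M = −$99.82M.
Δexcess reserves = Δreserves − Δrequired = −$1352M − (−$99.82M) = -$1252.18 million.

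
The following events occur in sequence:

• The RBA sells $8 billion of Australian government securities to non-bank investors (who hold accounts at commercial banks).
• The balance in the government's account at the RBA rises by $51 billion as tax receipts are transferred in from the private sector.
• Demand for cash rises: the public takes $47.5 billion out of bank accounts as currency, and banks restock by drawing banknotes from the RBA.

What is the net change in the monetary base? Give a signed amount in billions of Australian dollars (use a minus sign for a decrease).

-$59 billion

Asset sale (to non-banks) $8 billion: RBA balance sheet contracts → −$8B.
Government account inflow $51 billion: reserves shift to a non-base liability → −$51B.
Currency withdrawal $47.5 billion: just a shift between currency and reserves — both are base money → 0.
Net: −8 − 51 + 0 = -$59 billion.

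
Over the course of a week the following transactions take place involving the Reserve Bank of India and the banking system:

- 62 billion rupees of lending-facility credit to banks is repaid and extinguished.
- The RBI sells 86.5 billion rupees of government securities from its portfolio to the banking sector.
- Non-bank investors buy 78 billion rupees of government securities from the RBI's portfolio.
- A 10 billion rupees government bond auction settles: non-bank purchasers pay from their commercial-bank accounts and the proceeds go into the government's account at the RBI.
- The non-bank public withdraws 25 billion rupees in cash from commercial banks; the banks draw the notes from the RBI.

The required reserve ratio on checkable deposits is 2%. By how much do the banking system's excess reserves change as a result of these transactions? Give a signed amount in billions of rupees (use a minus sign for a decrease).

Discount-window repayment 62 billion rupees: reserves −62B, deposits 0.
OMO sale (to banks) 86.5 billion rupees: reserves −86.5B, deposits 0.
Asset sale (to non-banks) 78 billion rupees: reserves −78B, deposits −78B.
Government account inflow 10 billion rupees: reserves −10B, deposits −10B.
Currency withdrawal 25 billion rupees: reserves −25B, deposits −25B.
Totals: Δreserves = −261.5B, Δdeposits = −113B.
Δrequired reserves = 2% × −113B = −2.26B.
Δexcess reserves = Δreserves − Δrequired = −261.5B − (−2.26B) = -259.24 billion.

-259.24 billion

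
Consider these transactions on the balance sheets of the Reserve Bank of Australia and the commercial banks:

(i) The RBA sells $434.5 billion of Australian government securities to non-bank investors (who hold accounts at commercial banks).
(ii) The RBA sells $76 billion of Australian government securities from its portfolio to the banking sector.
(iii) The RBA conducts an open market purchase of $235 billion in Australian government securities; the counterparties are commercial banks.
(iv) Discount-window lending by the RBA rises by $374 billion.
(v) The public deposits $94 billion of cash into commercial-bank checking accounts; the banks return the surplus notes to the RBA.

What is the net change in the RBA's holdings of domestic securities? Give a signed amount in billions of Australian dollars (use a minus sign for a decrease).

RBA balance sheet:
  Assets:      Securities −$275.5B, Loans to banks +$374B
  Liabilities: Bank reserves +$192.5B, Currency in circulation −$94B
So the change in the RBA's holdings of domestic securities is -$275.5 billion.

-$275.5 billion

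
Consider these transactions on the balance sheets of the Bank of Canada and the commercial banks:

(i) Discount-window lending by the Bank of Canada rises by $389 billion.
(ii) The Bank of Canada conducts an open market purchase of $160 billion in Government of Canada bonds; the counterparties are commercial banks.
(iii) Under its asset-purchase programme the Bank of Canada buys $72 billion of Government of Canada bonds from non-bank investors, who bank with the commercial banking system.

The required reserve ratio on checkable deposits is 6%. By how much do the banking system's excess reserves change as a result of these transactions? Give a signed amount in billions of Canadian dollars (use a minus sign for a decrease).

+$616.68 billion

Discount-window loan $389 billion: reserves +$389B, deposits 0.
OMO purchase (from banks) $160 billion: reserves +$160B, deposits 0.
Asset purchase (from non-banks) $72 billion: reserves +$72B, deposits +$72B.
Totals: Δreserves = +$621B, Δdeposits = +$72B.
Δrequired reserves = 6% × +$72B = +$4.32B.
Δexcess reserves = Δreserves − Δrequired = +$621B − (+$4.32B) = +$616.68 billion.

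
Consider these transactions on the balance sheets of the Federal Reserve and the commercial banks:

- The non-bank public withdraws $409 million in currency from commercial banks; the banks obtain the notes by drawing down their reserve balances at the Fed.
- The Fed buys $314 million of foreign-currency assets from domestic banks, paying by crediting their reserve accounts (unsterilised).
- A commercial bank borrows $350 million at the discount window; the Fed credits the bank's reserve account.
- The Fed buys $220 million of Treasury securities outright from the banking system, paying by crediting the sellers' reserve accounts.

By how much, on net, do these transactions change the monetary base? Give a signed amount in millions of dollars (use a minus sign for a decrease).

Fed balance sheet:
  Assets:      Securities +$220M, Loans to banks +$350M, Foreign assets +$314M
  Liabilities: Bank reserves +$475M, Currency in circulation +$409M
Monetary base = currency + reserves: +$409M + (+$475M) = +$884 million.

+$884 million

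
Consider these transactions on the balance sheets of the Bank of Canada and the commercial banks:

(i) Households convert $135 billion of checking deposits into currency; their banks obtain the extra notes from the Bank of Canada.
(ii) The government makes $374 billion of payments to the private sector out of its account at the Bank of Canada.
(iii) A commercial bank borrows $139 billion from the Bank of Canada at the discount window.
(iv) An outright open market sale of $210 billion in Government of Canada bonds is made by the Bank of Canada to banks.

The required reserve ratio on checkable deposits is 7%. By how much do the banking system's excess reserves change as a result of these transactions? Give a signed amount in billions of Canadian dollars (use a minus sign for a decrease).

Currency withdrawal $135 billion: reserves −$135B, deposits −$135B.
Government spending $374 billion: reserves +$374B, deposits +$374B.
Discount-window loan $139 billion: reserves +$139B, deposits 0.
OMO sale (to banks) $210 billion: reserves −$210B, deposits 0.
Totals: Δreserves = +$168B, Δdeposits = +$239B.
Δrequired reserves = 7% × +$239B = +$16.73B.
Δexcess reserves = Δreserves − Δrequired = +$168B − (+$16.73B) = +$151.27 billion.

+$151.27 billion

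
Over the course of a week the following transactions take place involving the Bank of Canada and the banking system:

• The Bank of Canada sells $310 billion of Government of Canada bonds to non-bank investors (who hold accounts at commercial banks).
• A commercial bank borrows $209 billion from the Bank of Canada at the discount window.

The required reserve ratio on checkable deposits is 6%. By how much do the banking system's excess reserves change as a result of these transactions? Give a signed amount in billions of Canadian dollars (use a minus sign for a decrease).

Asset sale (to non-banks) $310 billion: reserves −$310B, deposits −$310B.
Discount-window loan $209 billion: reserves +$209B, deposits 0.
Totals: Δreserves = −$101B, Δdeposits = −$310B.
Δrequired reserves = 6% × −$310B = −$18.6B.
Δexcess reserves = Δreserves − Δrequired = −$101B − (−$18.6B) = -$82.4 billion.

-$82.4 billion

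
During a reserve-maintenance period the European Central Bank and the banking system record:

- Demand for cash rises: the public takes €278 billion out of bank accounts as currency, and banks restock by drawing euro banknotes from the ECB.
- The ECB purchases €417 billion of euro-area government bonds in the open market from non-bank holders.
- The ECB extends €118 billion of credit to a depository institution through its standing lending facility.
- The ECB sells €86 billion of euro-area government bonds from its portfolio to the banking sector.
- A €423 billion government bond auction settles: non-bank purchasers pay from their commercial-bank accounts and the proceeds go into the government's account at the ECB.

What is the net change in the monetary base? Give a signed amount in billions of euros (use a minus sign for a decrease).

+€26 billion

Currency withdrawal €278 billion: just a shift between currency and reserves — both are base money → 0.
Asset purchase (from non-banks) €417 billion: ECB balance sheet expands → +€417B.
Discount-window loan €118 billion: ECB balance sheet expands → +€118B.
OMO sale (to banks) €86 billion: ECB balance sheet contracts → −€86B.
Government account inflow €423 billion: reserves shift to a non-base liability → −€423B.
Net: 0 + 417 + 118 − 86 − 423 = +€26 billion.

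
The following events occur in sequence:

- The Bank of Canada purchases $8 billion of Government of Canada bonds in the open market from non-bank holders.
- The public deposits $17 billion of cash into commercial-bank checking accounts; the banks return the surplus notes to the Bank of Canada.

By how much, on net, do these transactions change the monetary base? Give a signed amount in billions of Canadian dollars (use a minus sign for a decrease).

+$8 billion

Asset purchase (from non-banks) $8 billion: Bank of Canada balance sheet expands → +$8B.
Currency deposit $17 billion: just a shift between currency and reserves — both are base money → 0.
Net: 8 + 0 = +$8 billion.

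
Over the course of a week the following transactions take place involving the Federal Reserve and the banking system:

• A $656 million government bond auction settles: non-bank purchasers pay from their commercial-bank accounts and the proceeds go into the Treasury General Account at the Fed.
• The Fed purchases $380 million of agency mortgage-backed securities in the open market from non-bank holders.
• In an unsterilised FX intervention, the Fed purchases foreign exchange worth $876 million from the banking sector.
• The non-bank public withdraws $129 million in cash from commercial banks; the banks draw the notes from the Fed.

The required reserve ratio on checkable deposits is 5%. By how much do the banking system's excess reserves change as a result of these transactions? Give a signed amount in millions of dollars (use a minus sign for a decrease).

Government account inflow $656 million: reserves −$656M, deposits −$656M.
Asset purchase (from non-banks) $380 million: reserves +$380M, deposits +$380M.
FX purchase $876 million: reserves +$876M, deposits 0.
Currency withdrawal $129 million: reserves −$129M, deposits −$129M.
Totals: Δreserves = +$471M, Δdeposits = −$405M.
Δrequired reserves = 5% × −$405M = −$20.25M.
Δexcess reserves = Δreserves − Δrequired = +$471M − (−$20.25M) = +$491.25 million.

+$491.25 million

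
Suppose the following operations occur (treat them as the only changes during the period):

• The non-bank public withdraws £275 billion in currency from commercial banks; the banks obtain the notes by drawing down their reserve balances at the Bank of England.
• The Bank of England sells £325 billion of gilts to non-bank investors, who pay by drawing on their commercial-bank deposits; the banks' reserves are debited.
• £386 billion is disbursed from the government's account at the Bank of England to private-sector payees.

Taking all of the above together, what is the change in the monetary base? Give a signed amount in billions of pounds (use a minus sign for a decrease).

Currency withdrawal £275 billion: just a shift between currency and reserves — both are base money → 0.
Asset sale (to non-banks) £325 billion: Bank of England balance sheet contracts → −£325B.
Government spending £386 billion: a non-base liability converts back to reserves → +£386B.
Net: 0 − 325 + 386 = +£61 billion.

+£61 billion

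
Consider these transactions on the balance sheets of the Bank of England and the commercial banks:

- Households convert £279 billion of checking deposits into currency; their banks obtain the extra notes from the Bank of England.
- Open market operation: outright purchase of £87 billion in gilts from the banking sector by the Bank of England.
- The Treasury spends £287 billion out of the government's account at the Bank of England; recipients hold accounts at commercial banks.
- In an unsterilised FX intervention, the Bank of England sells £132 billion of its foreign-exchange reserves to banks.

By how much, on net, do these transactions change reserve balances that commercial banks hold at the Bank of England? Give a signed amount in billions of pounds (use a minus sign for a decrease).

Currency withdrawal £279 billion: banks swap reserves for currency → −£279B.
OMO purchase (from banks) £87 billion: the Bank of England pays by crediting reserve accounts → +£87B.
Government spending £287 billion: government payments flow into bank reserve accounts → +£287B.
FX sale £132 billion: the buying banks pay out of their reserve balances → −£132B.
Net: −279 + 87 + 287 − 132 = -£37 billion.

-£37 billion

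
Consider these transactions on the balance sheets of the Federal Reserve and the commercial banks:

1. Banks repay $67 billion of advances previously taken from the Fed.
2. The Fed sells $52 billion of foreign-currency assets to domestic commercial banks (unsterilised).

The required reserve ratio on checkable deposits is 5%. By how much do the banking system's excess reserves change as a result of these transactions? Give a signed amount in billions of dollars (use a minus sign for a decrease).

Discount-window repayment $67 billion: reserves −$67B, deposits 0.
FX sale $52 billion: reserves −$52B, deposits 0.
Totals: Δreserves = −$119B, Δdeposits = 0.
Δrequired reserves = 5% × 0 = 0.
Δexcess reserves = Δreserves − Δrequired = −$119B − (0) = -$119 billion.

-$119 billion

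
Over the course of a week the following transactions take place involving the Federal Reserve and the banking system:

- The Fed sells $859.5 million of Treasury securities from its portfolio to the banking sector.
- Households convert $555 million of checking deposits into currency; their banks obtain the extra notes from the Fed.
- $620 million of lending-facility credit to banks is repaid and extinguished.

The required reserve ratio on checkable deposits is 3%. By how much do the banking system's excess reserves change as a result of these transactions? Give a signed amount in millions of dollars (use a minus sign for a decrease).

-$2017.85 million

OMO sale (to banks) $859.5 million: reserves −$859.5M, deposits 0.
Currency withdrawal $555 million: reserves −$555M, deposits −$555M.
Discount-window repayment $620 million: reserves −$620M, deposits 0.
Totals: Δreserves = −$2034.5M, Δdeposits = −$555M.
Δrequired reserves = 3% × −$555M = −$16.65M.
Δexcess reserves = Δreserves − Δrequired = −$2034.5M − (−$16.65M) = -$2017.85 million.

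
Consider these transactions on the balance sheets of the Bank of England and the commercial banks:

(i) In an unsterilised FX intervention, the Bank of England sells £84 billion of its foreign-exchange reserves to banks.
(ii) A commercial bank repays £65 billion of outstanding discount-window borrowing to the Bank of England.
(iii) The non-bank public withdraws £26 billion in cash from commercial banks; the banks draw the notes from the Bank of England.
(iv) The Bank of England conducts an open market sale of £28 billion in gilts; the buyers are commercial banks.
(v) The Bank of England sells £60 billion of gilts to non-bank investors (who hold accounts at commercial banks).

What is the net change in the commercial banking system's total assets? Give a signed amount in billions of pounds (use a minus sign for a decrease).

-£151 billion

Bank of England balance sheet:
  Assets:      Securities −£88B, Loans to banks −£65B, Foreign assets −£84B
  Liabilities: Bank reserves −£263B, Currency in circulation +£26B
Commercial banking system:
  Assets:      Reserves at CB −£263B, Securities +£28B, Foreign assets +£84B
  Liabilities: Checkable deposits −£86B, Borrowings from CB −£65B
Change in total bank assets = -£151 billion.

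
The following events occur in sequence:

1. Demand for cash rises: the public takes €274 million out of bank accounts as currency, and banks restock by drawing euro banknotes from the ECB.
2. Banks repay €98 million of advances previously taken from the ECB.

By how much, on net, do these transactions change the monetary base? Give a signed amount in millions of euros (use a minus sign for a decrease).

Currency withdrawal €274 million: just a shift between currency and reserves — both are base money → 0.
Discount-window repayment €98 million: ECB balance sheet contracts → −€98M.
Net: 0 − 98 = -€98 million.

-€98 million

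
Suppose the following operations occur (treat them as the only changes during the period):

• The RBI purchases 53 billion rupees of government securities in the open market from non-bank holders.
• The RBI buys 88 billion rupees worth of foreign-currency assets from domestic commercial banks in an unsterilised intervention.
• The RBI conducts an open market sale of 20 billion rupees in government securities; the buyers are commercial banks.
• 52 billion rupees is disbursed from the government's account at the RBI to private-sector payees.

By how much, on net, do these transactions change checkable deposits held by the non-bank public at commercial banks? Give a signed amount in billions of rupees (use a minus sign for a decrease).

+105 billion

RBI balance sheet:
  Assets:      Securities +33B, Foreign assets +88B
  Liabilities: Bank reserves +173B, Government deposits −52B
Commercial banking system:
  Assets:      Reserves at CB +173B, Securities +20B, Foreign assets −88B
  Liabilities: Checkable deposits +105B
So the change in checkable deposits held by the non-bank public at commercial banks is +105 billion.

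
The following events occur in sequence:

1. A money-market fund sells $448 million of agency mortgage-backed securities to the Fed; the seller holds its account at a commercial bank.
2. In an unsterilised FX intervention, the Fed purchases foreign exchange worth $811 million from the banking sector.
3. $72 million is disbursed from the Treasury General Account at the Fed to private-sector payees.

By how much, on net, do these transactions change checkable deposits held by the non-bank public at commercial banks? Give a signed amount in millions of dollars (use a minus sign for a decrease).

+$520 million

Asset purchase (from non-banks) $448 million: non-bank counterparties' bank balances rise → +$448M.
FX purchase $811 million: the counterparty is a bank, so public deposits are unchanged → 0.
Government spending $72 million: non-bank counterparties' bank balances rise → +$72M.
Net: 448 + 0 + 72 = +$520 million.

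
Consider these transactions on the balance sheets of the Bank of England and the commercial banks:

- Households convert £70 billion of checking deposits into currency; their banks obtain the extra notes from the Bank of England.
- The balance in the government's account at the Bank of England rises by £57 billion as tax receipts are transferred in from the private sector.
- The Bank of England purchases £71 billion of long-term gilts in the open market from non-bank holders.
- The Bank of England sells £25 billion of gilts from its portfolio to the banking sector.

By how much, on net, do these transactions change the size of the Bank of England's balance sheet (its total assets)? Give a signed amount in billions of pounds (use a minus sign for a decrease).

Bank of England balance sheet:
  Assets:      Securities +£46B
  Liabilities: Bank reserves −£81B, Currency in circulation +£70B, Government deposits +£57B
Change in total Bank of England assets = +£46 billion.

+£46 billion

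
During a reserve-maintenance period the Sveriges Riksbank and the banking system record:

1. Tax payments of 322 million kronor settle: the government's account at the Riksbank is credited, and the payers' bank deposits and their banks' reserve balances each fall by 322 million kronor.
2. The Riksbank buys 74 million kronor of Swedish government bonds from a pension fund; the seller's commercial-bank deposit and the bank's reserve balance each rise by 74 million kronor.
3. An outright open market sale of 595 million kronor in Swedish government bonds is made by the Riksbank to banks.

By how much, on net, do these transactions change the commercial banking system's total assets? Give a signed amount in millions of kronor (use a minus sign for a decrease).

Government account inflow 322 million kronor: bank balance sheets shrink → −322M.
Asset purchase (from non-banks) 74 million kronor: bank balance sheets expand → +74M.
OMO sale (to banks) 595 million kronor: just an asset swap on bank balance sheets → 0.
Net: −322 + 74 + 0 = -248 million.

-248 million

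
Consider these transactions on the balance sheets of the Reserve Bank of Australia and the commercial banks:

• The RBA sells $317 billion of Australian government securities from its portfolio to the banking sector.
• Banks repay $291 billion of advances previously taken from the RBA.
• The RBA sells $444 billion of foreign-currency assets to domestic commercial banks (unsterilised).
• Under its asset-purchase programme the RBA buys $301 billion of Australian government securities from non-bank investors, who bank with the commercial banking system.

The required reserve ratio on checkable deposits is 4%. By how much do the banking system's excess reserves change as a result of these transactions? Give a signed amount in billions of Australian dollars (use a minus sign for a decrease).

OMO sale (to banks) $317 billion: reserves −$317B, deposits 0.
Discount-window repayment $291 billion: reserves −$291B, deposits 0.
FX sale $444 billion: reserves −$444B, deposits 0.
Asset purchase (from non-banks) $301 billion: reserves +$301B, deposits +$301B.
Totals: Δreserves = −$751B, Δdeposits = +$301B.
Δrequired reserves = 4% × +$301B = +$12.04B.
Δexcess reserves = Δreserves − Δrequired = −$751B − (+$12.04B) = -$763.04 billion.

-$763.04 billion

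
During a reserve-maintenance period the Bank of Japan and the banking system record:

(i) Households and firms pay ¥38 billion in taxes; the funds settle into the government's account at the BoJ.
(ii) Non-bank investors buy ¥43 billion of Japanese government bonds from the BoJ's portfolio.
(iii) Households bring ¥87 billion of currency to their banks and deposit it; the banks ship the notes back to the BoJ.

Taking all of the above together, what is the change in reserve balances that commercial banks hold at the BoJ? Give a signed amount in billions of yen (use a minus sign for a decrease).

BoJ balance sheet:
  Assets:      Securities −¥43B
  Liabilities: Bank reserves +¥6B, Currency in circulation −¥87B, Government deposits +¥38B
Commercial banking system:
  Assets:      Reserves at CB +¥6B
  Liabilities: Checkable deposits +¥6B
So the change in reserve balances that commercial banks hold at the BoJ is +¥6 billion.

+¥6 billion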